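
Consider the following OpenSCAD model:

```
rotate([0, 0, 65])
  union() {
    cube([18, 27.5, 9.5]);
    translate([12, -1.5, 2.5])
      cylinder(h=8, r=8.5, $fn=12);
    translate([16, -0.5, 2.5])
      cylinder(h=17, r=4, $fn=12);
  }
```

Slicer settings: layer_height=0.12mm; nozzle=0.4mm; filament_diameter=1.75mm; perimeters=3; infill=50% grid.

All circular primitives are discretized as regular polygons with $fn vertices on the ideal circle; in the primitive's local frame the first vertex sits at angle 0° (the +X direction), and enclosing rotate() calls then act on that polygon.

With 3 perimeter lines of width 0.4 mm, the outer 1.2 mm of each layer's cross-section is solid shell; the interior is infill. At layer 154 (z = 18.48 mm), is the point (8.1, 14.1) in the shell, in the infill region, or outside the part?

At z = 18.48 mm: the cube is absent (z outside [0, 9.5]); the cylinder at (12, -1.5) is not intersected at this z (z outside [2.5, 10.5]); the cylinder at (16, -0.5): section is a regular 12-gon, circumradius r=4; Merging all regions: only the r=4 cylinder at (16, -0.5) is present, so the union is just that shape — 1 connected region; (rotated 65° about Z; rotation is an isometry so areas/perimeters/island counts are preserved). Overall, the cross-section is a single solid region. Undo the 65° rotation: the query point maps to (16.202, -1.382) in the un-rotated model frame. The nearest boundary edge runs (16.00, -4.50)→(18.00, -3.96); distance from the point to it = 2.96 mm. The point is inside the cross-section and 2.96 mm from the nearest boundary — more than the 1.2 mm shell width (3 × 0.4), so it's in the infill interior.

infill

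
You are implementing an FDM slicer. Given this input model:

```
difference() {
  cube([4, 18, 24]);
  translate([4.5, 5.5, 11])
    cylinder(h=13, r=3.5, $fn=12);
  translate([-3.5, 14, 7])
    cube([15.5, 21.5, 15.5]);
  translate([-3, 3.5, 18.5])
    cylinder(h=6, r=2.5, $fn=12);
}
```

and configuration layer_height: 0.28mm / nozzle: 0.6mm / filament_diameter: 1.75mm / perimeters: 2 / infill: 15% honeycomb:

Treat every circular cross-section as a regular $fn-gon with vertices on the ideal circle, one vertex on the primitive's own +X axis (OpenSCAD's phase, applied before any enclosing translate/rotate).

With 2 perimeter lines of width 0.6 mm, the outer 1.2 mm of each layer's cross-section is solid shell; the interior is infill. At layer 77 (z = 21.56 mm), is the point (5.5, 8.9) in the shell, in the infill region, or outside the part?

outside

At z = 21.56 mm: the 4×18 cube contributes its full rectangle; the cylinder at (4.5, 5.5): section is a regular 12-gon, circumradius r=3.5; the cube at (-3.5, 14) is present — its section is the full 15.5×21.5 rectangle; the cylinder at (-3, 3.5): section is a regular 12-gon, circumradius r=2.5; Taking the first minus the rest: starting from the 4×18 cube, the r=3.5 cylinder at (4.5, 5.5) partially overlaps it — only the 14.94 mm² overlap (of its 36.75 mm²) is removed, clipping the outline; the 15.5×21.5 cube at (-3.5, 14) partially overlaps it — only the 16.00 mm² overlap (of its 333.25 mm²) is removed, clipping the outline; the r=2.5 cylinder at (-3, 3.5) misses the remaining region (no effect) — 1 connected region. Overall, the cross-section is a single solid region. The nearest boundary edge runs (4.00, 14.00)→(4.00, 8.87); distance from the point to it = 1.50 mm. The point is not inside any of the regions above, so it lies outside the cross-section (1.50 mm from the nearest boundary).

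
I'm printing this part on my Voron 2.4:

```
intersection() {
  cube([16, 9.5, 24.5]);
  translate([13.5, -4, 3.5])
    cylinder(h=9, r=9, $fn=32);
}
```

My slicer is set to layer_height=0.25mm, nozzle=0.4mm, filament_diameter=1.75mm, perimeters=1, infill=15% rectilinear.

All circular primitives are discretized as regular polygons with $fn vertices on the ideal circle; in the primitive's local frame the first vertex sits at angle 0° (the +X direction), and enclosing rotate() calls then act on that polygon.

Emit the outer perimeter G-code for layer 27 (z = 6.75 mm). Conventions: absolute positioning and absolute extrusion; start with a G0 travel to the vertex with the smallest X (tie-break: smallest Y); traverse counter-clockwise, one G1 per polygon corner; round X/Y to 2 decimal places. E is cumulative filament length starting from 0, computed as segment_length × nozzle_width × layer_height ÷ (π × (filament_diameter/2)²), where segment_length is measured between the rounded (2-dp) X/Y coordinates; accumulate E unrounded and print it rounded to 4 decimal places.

At z = 6.75 mm: the cube is present — its section is the full 16×9.5 rectangle; the r=9 cylinder at (13.5, -4) gives a regular 32-gon of circumradius 9 (constant along its height); Keeping only the common overlap: the r=9 cylinder at (13.5, -4) partially overlaps the 16×9.5 cube; clipping to the common part keeps 40.68 mm² — 1 connected region. The outline is a single polygon with 10 vertices. Extrusion per mm of travel: 0.4 × 0.25 / (π × 0.875²) = 0.041575. Accumulating E over each segment gives final E = 1.1482.

G0 X5.48 Y0.00 Z6.75
G1 X16.00 Y0.00 E0.4374
G1 X16.00 Y4.60 E0.6286
G1 X15.26 Y4.83 E0.6608
G1 X13.50 Y5.00 E0.7343
G1 X11.74 Y4.83 E0.8079
G1 X10.06 Y4.31 E0.8810
G1 X8.50 Y3.48 E0.9544
G1 X7.14 Y2.36 E1.0277
G1 X6.02 Y1.00 E1.1009
G1 X5.48 Y0.00 E1.1482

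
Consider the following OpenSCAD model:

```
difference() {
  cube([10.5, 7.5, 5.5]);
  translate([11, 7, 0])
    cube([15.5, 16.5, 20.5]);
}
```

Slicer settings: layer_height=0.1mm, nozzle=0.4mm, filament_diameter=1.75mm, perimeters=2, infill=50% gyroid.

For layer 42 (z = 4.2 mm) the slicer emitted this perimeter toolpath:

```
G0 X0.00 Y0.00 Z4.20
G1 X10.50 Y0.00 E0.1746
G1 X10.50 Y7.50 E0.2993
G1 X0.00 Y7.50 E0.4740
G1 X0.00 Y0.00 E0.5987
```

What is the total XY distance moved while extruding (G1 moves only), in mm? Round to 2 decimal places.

36.00 mm

Sum the Euclidean lengths of each G1 segment: total = 36.00 mm.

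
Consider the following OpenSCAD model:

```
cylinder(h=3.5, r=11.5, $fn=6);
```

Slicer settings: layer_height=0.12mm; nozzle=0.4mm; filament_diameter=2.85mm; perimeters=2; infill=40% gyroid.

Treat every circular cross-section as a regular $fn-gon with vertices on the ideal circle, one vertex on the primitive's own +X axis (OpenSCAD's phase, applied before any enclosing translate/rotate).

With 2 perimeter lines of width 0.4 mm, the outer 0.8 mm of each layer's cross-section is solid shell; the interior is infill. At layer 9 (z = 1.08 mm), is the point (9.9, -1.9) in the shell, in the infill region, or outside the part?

At z = 1.08 mm: the r=11.5 cylinder contributes a regular 6-gon of circumradius 11.5. Overall, the cross-section is a single solid region. The nearest boundary edge runs (5.75, -9.96)→(11.50, 0.00); distance from the point to it = 0.44 mm. The point is inside the cross-section, 0.44 mm from the nearest boundary — within the 0.8 mm shell band (2 × 0.4).

shell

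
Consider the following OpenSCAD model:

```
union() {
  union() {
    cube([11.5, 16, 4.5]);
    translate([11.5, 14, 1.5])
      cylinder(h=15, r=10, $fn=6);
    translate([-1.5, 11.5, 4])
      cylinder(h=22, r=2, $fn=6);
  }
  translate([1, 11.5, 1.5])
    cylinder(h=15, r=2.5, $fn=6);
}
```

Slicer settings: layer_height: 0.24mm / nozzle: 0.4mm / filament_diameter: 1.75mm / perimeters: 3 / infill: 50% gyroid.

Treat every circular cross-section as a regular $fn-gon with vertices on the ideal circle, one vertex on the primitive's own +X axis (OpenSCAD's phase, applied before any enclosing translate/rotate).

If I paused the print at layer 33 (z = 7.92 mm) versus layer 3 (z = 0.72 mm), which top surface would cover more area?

layer 33 (z = 7.92 mm)

Layer 33 (z = 7.92): the cube does not reach this height (z outside [0, 4.5]); the r=10 cylinder at (11.5, 14) gives a regular 6-gon of circumradius 10 (constant along its height) (area = (6/2)·10.000²·sin(360°/6) = 259.81 mm²); the r=2 cylinder at (-1.5, 11.5) contributes a regular 6-gon of circumradius 2 (area = (6/2)·2.000²·sin(360°/6) = 10.39 mm²); Taking the union: the 2 present regions are separate (no shared area or edge), so areas and boundary lengths simply add and each stays a separate island — area = 270.20 mm²; the r=2.5 cylinder at (1, 11.5) gives a regular 6-gon of circumradius 2.5 (constant along its height) (area = (6/2)·2.500²·sin(360°/6) = 16.24 mm²); Merging all regions: the regions partially overlap — summed areas 286.44 mm² minus the doubly-counted overlap 4.80 mm² gives 281.63 mm² — area = 281.63 mm². So its area = 281.63 mm². Layer 3 (z = 0.72): the cube (footprint 11.5×16) is included at this height (area 184.00 mm²); the cylinder at (11.5, 14) is not intersected at this z (z outside [1.5, 16.5]); the cylinder at (-1.5, 11.5) is absent (z outside [4, 26]); Combining (union): only the 11.5×16 cube is present, so the union is just that shape — area = 184.00 mm²; the cylinder at (1, 11.5) is not intersected at this z (z outside [1.5, 16.5]); Taking the union: only the result so far is present, so the union is just that shape — area = 184.00 mm². So its area = 184.00 mm². Layer 33 is larger (281.63 vs 184.00 mm²).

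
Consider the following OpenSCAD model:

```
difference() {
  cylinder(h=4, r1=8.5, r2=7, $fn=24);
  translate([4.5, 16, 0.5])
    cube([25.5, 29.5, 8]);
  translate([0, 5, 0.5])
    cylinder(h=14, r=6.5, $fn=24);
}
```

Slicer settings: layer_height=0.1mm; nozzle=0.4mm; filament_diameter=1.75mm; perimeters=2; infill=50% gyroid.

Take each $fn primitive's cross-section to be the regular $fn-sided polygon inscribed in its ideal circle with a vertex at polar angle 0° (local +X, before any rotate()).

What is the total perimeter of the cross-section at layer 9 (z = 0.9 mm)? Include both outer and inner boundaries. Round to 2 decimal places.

At z = 0.9 mm: the cone contributes a regular 24-gon of circumradius 8.162 (interpolated between r1=8.5 and r2=7 at t=0.225) (perimeter = 2·24·8.162·sin(180°/24) = 51.14 mm); the 25.5×29.5 cube at (4.5, 16) contributes its full rectangle (perimeter 110.00 mm); the r=6.5 cylinder at (0, 5) contributes a regular 24-gon of circumradius 6.5 (perimeter = 2·24·6.500·sin(180°/24) = 40.72 mm); After the difference (first − rest): starting from the cone, the 25.5×29.5 cube at (4.5, 16) misses the remaining region (no effect); the r=6.5 cylinder at (0, 5) partially overlaps it — only the 93.38 mm² overlap (of its 131.22 mm²) is removed, clipping the outline — boundary = 56.08 mm. Overall, the cross-section is a single solid region. Total boundary length (outer) = 56.08 mm.

56.08 mm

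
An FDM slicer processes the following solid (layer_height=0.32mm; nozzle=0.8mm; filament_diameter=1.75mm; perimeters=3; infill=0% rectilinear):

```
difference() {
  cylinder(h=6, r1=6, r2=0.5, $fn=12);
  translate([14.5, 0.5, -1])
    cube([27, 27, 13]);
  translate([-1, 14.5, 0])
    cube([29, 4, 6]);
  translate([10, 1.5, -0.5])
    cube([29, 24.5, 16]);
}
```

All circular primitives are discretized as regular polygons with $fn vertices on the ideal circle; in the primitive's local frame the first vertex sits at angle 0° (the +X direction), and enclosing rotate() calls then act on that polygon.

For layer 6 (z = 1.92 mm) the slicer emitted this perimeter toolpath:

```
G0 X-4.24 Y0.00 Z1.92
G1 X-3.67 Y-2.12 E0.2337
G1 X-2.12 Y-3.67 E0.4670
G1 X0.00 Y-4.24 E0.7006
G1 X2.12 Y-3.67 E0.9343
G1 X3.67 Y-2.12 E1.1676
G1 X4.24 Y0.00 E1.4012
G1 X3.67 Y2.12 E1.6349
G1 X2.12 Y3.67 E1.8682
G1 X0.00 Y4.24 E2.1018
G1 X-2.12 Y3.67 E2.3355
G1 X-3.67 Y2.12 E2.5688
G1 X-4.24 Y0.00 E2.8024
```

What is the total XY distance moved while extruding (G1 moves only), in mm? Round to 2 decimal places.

Sum the Euclidean lengths of each G1 segment: total = 26.33 mm.

26.33 mm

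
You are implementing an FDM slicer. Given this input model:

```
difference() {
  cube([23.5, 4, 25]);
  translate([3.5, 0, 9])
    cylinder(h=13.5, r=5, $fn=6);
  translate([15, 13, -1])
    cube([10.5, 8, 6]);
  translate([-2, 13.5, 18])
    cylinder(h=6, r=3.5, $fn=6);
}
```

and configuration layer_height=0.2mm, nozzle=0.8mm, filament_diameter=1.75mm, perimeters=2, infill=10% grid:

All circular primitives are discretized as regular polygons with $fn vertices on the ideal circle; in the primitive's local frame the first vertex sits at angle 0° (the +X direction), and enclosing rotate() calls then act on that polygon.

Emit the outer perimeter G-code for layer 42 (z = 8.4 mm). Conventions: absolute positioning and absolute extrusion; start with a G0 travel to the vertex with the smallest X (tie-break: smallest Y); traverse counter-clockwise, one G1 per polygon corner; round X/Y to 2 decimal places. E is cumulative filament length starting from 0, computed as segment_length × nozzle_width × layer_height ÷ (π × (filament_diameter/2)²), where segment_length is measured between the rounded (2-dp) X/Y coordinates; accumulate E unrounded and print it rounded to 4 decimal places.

G0 X0.00 Y0.00 Z8.40
G1 X23.50 Y0.00 E1.5632
G1 X23.50 Y4.00 E1.8293
G1 X0.00 Y4.00 E3.3925
G1 X0.00 Y0.00 E3.6586

At z = 8.4 mm: the 23.5×4 cube contributes its full rectangle; the cylinder at (3.5, 0) is absent (z outside [9, 22.5]); the cube at (15, 13) is absent (z outside [-1, 5]); the cylinder at (-2, 13.5) is not intersected at this z (z outside [18, 24]); Taking the first minus the rest: none of the subtracted shapes is present at this height, so the 23.5×4 cube is unchanged — 1 connected region. The outline is a single polygon with 4 vertices. Extrusion per mm of travel: 0.8 × 0.2 / (π × 0.875²) = 0.066520. Accumulating E over each segment gives final E = 3.6586.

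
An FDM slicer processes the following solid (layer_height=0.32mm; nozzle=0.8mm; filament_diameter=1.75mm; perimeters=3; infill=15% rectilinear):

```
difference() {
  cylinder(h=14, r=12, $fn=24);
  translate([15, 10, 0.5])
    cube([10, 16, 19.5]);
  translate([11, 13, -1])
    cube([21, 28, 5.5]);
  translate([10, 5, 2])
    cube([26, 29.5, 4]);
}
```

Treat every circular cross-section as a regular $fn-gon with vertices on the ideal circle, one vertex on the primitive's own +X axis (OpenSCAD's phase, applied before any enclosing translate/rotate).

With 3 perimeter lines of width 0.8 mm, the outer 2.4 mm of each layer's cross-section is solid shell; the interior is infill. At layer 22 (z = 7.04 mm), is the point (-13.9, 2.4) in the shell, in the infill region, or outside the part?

At z = 7.04 mm: the r=12 cylinder gives a regular 24-gon of circumradius 12 (constant along its height); the cube at (15, 10) is present — its section is the full 10×16 rectangle; the cube at (11, 13) is absent (z outside [-1, 4.5]); the cube at (10, 5) does not reach this height (z outside [2, 6]); Taking the first minus the rest: starting from the r=12 cylinder, the 10×16 cube at (15, 10) misses the remaining region (no effect) — 1 connected region. Overall, the cross-section is a single solid region. The nearest boundary edge runs (-12.00, 0.00)→(-11.59, 3.11); distance from the point to it = 2.20 mm. The point is not inside any of the regions above, so it lies outside the cross-section (2.20 mm from the nearest boundary).

outside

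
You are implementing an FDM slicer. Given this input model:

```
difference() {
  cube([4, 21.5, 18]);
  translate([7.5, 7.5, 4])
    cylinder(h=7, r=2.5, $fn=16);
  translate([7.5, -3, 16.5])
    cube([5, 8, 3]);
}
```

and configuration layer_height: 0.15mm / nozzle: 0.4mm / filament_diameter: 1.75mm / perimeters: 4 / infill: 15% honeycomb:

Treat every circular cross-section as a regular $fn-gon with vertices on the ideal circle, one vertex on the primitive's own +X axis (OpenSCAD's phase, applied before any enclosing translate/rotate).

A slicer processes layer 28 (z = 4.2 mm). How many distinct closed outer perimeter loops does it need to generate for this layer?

1

At z = 4.2 mm: the cube is present — its section is the full 4×21.5 rectangle; the r=2.5 cylinder at (7.5, 7.5) gives a regular 16-gon of circumradius 2.5 (constant along its height); the cube at (7.5, -3) does not reach this height (z outside [16.5, 19.5]); After the difference (first − rest): starting from the 4×21.5 cube, the r=2.5 cylinder at (7.5, 7.5) misses the remaining region (no effect) — 1 connected region. The result has 1 disconnected region.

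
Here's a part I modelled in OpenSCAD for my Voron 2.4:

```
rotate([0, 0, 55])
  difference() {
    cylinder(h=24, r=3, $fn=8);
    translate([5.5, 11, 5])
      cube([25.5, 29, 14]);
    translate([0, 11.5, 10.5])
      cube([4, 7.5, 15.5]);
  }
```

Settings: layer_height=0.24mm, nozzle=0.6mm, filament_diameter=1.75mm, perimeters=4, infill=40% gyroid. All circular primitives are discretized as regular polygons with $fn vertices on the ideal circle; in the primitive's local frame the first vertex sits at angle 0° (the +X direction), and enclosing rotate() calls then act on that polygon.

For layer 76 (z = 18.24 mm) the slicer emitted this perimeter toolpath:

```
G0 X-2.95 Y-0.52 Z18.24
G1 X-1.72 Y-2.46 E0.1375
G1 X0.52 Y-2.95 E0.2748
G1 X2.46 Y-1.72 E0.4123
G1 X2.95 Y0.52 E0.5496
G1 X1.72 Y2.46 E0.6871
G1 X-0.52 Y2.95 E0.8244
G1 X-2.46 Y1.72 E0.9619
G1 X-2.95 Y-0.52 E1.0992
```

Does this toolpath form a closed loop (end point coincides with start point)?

Start point (G0): (-2.95, -0.52). End point (last G1): the path returns to the start — closed.

yes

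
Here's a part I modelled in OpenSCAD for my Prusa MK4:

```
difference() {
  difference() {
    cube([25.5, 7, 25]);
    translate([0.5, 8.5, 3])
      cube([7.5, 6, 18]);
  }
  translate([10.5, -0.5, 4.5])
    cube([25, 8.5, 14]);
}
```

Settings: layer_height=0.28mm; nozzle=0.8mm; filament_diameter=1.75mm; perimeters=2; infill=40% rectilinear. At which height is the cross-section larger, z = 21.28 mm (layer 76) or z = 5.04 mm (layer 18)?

Layer 76 (z = 21.28): the cube (footprint 25.5×7) is included at this height (area 178.50 mm²); the cube at (0.5, 8.5) does not reach this height (z outside [3, 21]); Subtracting the remaining from the first: none of the subtracted shapes is present at this height, so the 25.5×7 cube is unchanged — area = 178.50 mm²; the cube at (10.5, -0.5) is absent (z outside [4.5, 18.5]); Subtracting the remaining from the first: none of the subtracted shapes is present at this height, so the result so far is unchanged — area = 178.50 mm². So its area = 178.50 mm². Layer 18 (z = 5.04): the cube (footprint 25.5×7) is included at this height (area 178.50 mm²); the cube at (0.5, 8.5) is present — its section is the full 7.5×6 rectangle (area 45.00 mm²); After the difference (first − rest): starting from the 25.5×7 cube (178.50 mm²), the 7.5×6 cube at (0.5, 8.5) misses the remaining region (no effect) — area = 178.50 mm²; the cube at (10.5, -0.5) is present — its section is the full 25×8.5 rectangle (area 212.50 mm²); Taking the first minus the rest: starting from that combined region (178.50 mm²), the 25×8.5 cube at (10.5, -0.5) partially overlaps it — only the 105.00 mm² overlap (of its 212.50 mm²) is removed, clipping the outline — area = 73.50 mm². So its area = 73.50 mm². Layer 76 is larger (178.50 vs 73.50 mm²).

layer 76 (z = 21.28 mm)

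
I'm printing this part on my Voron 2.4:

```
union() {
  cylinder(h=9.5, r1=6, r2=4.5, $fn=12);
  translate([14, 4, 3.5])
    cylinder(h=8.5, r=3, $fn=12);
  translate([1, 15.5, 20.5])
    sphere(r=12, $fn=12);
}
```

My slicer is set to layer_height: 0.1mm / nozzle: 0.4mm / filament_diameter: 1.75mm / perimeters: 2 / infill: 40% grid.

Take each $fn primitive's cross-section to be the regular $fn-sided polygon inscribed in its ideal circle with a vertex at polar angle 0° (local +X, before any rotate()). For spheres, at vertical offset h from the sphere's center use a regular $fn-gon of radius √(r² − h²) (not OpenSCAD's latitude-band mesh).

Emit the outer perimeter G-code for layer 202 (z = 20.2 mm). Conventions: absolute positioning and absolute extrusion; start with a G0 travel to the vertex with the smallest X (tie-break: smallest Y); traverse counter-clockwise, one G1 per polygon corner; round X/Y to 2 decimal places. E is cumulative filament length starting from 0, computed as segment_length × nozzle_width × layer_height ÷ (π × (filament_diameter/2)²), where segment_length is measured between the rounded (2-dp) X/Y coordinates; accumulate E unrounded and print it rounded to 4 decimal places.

G0 X-11.00 Y15.50 Z20.20
G1 X-9.39 Y9.50 E0.1033
G1 X-5.00 Y5.11 E0.2066
G1 X1.00 Y3.50 E0.3099
G1 X7.00 Y5.11 E0.4132
G1 X11.39 Y9.50 E0.5164
G1 X13.00 Y15.50 E0.6197
G1 X11.39 Y21.50 E0.7230
G1 X7.00 Y25.89 E0.8263
G1 X1.00 Y27.50 E0.9296
G1 X-5.00 Y25.89 E1.0329
G1 X-9.39 Y21.50 E1.1362
G1 X-11.00 Y15.50 E1.2395

At z = 20.2 mm: the cone does not reach this height (z outside [0, 9.5]); the cylinder at (14, 4) does not reach this height (z outside [3.5, 12]); the sphere at (1, 15.5): section is a regular 12-gon, circumradius = √(r²−h²) = √(12²−0.3²) = 11.996; Merging all regions: only the r=12 sphere at (1, 15.5) is present, so the union is just that shape — 1 connected region. The outline is a single polygon with 12 vertices. Extrusion per mm of travel: 0.4 × 0.1 / (π × 0.875²) = 0.016630. Accumulating E over each segment gives final E = 1.2395.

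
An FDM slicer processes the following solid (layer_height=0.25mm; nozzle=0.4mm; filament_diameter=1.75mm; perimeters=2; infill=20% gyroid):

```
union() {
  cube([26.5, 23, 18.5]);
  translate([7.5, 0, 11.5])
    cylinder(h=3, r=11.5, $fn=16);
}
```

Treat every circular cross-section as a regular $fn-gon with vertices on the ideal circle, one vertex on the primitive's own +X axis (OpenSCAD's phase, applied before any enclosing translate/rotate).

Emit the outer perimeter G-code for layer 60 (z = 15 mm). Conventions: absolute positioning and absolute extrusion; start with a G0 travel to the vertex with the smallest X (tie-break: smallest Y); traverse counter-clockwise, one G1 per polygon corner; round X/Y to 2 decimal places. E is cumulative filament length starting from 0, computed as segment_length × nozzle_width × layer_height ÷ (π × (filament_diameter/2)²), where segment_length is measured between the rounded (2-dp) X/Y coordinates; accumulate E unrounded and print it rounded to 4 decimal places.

At z = 15 mm: the 26.5×23 cube contributes its full rectangle; the cylinder at (7.5, 0) does not reach this height (z outside [11.5, 14.5]); Merging all regions: only the 26.5×23 cube is present, so the union is just that shape — 1 connected region. The outline is a single polygon with 4 vertices. Extrusion per mm of travel: 0.4 × 0.25 / (π × 0.875²) = 0.041575. Accumulating E over each segment gives final E = 4.1159.

G0 X0.00 Y0.00 Z15.00
G1 X26.50 Y0.00 E1.1017
G1 X26.50 Y23.00 E2.0580
G1 X0.00 Y23.00 E3.1597
G1 X0.00 Y0.00 E4.1159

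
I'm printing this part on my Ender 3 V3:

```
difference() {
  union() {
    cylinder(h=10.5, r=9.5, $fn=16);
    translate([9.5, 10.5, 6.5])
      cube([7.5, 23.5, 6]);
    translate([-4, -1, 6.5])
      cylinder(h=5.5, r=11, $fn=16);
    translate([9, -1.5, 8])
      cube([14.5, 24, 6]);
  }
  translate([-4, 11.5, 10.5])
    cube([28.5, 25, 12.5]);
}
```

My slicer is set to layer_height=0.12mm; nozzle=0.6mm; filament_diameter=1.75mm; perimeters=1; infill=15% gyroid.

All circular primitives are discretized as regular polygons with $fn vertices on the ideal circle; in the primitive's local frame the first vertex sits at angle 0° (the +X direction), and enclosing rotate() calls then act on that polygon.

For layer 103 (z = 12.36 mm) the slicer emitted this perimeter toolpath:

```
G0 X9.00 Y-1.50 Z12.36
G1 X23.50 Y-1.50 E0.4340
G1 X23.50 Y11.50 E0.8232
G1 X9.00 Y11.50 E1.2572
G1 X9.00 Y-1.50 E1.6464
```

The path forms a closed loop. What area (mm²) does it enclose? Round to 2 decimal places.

Apply the shoelace formula to the sequence of (X, Y) vertices; enclosed area = 188.50 mm².

188.50 mm²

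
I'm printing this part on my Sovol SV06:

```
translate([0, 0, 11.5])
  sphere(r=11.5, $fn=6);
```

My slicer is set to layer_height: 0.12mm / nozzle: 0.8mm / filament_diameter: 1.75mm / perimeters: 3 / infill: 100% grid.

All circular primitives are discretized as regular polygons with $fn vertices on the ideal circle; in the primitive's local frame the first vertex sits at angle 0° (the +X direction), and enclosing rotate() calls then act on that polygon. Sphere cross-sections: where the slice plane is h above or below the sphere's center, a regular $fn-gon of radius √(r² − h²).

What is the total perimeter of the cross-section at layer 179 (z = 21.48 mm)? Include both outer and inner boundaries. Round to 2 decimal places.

34.28 mm

At z = 21.48 mm: the r=11.5 sphere contributes a regular 6-gon of circumradius √(11.5²−9.98²) = 5.714 (perimeter = 2·6·5.714·sin(180°/6) = 34.28 mm). Overall, the cross-section is a single solid region. Total boundary length (outer) = 34.28 mm.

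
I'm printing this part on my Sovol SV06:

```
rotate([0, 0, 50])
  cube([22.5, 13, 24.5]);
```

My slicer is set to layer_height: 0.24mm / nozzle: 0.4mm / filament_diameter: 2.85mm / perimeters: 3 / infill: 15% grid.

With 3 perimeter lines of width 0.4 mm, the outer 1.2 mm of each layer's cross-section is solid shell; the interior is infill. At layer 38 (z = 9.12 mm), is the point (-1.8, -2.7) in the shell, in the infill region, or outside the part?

outside

At z = 9.12 mm: the cube is present — its section is the full 22.5×13 rectangle; (rotated 50° about Z; rotation is an isometry so areas/perimeters/island counts are preserved). Overall, the cross-section is a single solid region. Undo the 50° rotation: the query point maps to (-3.225, -0.357) in the un-rotated model frame. The nearest boundary edge runs (0.00, 0.00)→(22.50, 0.00); distance from the point to it = 3.24 mm. The point is not inside any of the regions above, so it lies outside the cross-section (3.24 mm from the nearest boundary).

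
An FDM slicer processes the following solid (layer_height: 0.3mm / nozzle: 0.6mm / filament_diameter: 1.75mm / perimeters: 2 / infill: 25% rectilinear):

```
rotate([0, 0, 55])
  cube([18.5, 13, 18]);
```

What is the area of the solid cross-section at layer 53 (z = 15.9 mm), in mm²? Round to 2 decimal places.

240.50 mm²

At z = 15.9 mm: the cube (footprint 18.5×13) is included at this height (area 240.50 mm²); (rotated 55° about Z; rotation is an isometry so areas/perimeters/island counts are preserved). Overall, the cross-section is a single solid region. Net area = 240.50 mm².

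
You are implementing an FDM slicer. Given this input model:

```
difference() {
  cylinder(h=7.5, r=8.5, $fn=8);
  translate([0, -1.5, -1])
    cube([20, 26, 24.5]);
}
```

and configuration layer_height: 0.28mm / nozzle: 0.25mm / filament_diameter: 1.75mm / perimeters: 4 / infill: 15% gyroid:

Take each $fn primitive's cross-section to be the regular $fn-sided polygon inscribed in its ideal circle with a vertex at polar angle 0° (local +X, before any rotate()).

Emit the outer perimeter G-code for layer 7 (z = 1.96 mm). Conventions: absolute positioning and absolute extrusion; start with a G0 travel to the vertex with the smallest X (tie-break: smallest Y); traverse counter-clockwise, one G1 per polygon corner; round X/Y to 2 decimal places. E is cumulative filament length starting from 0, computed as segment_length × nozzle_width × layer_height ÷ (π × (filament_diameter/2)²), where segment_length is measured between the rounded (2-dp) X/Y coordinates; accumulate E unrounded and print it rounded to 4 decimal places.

At z = 1.96 mm: the cylinder: section is a regular 8-gon, circumradius r=8.5; the cube at (0, -1.5) is present — its section is the full 20×26 rectangle; Subtracting the remaining from the first: starting from the r=8.5 cylinder, the 20×26 cube at (0, -1.5) partially overlaps it — only the 63.37 mm² overlap (of its 520.00 mm²) is removed, clipping the outline — 1 connected region. The outline is a single polygon with 8 vertices. Extrusion per mm of travel: 0.25 × 0.28 / (π × 0.875²) = 0.029103. Accumulating E over each segment gives final E = 1.6091.

G0 X-8.50 Y0.00 Z1.96
G1 X-6.01 Y-6.01 E0.1893
G1 X0.00 Y-8.50 E0.3786
G1 X6.01 Y-6.01 E0.5680
G1 X7.88 Y-1.50 E0.7101
G1 X0.00 Y-1.50 E0.9394
G1 X0.00 Y8.50 E1.2304
G1 X-6.01 Y6.01 E1.4197
G1 X-8.50 Y0.00 E1.6091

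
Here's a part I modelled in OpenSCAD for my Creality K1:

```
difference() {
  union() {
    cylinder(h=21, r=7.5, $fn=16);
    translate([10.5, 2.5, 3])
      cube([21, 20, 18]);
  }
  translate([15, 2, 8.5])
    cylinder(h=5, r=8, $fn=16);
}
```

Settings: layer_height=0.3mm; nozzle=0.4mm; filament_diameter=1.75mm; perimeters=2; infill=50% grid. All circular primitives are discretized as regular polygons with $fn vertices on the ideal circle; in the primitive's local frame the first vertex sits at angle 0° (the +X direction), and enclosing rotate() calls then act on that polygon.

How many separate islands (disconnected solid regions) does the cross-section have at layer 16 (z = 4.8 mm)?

At z = 4.8 mm: the r=7.5 cylinder gives a regular 16-gon of circumradius 7.5 (constant along its height); the 21×20 cube at (10.5, 2.5) contributes its full rectangle; Combining (union): the 2 present regions are separate (no shared area or edge), so areas and boundary lengths simply add and each stays a separate island — 2 connected regions; the cylinder at (15, 2) is not intersected at this z (z outside [8.5, 13.5]); Taking the first minus the rest: none of the subtracted shapes is present at this height, so the result so far is unchanged — 2 connected regions. Overall, the cross-section has 2 separate islands. Island count = 2.

2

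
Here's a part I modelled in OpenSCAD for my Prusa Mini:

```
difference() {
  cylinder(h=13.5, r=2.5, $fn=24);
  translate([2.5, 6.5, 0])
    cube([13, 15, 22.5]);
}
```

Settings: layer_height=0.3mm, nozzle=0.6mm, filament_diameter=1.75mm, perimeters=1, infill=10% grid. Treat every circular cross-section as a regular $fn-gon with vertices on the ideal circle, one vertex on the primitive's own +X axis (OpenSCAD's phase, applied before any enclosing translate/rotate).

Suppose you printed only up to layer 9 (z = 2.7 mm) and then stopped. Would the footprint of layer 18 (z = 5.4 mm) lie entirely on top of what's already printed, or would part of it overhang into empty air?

entirely on top

Compare the two slices. At z = 2.7: the cylinder: section is a regular 24-gon, circumradius r=2.5 (area = (24/2)·2.500²·sin(360°/24) = 19.41 mm²); the 13×15 cube at (2.5, 6.5) contributes its full rectangle (area 195.00 mm²); Taking the first minus the rest: starting from the r=2.5 cylinder (19.41 mm²), the 13×15 cube at (2.5, 6.5) misses the remaining region (no effect) — area = 19.41 mm². At z = 5.4: the cylinder: section is a regular 24-gon, circumradius r=2.5 (area = (24/2)·2.500²·sin(360°/24) = 19.41 mm²); the cube at (2.5, 6.5) (footprint 13×15) is included at this height (area 195.00 mm²); Subtracting the remaining from the first: starting from the r=2.5 cylinder (19.41 mm²), the 13×15 cube at (2.5, 6.5) misses the remaining region (no effect) — area = 19.41 mm². Checking containment: the cross-section at z = 5.4 is a subset of the cross-section at z = 2.7.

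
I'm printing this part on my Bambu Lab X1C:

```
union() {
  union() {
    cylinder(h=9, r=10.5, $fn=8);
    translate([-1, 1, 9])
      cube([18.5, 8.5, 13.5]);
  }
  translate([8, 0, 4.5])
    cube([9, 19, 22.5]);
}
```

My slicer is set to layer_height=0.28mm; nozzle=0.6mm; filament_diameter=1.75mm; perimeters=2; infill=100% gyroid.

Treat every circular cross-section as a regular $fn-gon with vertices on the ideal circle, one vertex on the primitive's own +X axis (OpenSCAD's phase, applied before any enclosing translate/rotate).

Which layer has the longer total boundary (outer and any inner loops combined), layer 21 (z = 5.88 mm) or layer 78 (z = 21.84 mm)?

Layer 21 (z = 5.88): the cylinder: section is a regular 8-gon, circumradius r=10.5 (perimeter = 2·8·10.500·sin(180°/8) = 64.29 mm); the cube at (-1, 1) does not reach this height (z outside [9, 22.5]); Combining (union): only the r=10.5 cylinder is present, so the union is just that shape — boundary = 64.29 mm; the 9×19 cube at (8, 0) contributes its full rectangle (perimeter 56.00 mm); Taking the union: the regions partially overlap (shared area 7.54 mm²), so the edge portions inside another operand are dropped and the merged outline is re-measured after clipping — boundary = 105.22 mm. So its perimeter = 105.22 mm. Layer 78 (z = 21.84): the cylinder is not intersected at this z (z outside [0, 9]); the cube at (-1, 1) (footprint 18.5×8.5) is included at this height (perimeter 54.00 mm); Combining (union): only the 18.5×8.5 cube at (-1, 1) is present, so the union is just that shape — boundary = 54.00 mm; the 9×19 cube at (8, 0) contributes its full rectangle (perimeter 56.00 mm); Combining (union): the regions partially overlap (shared area 76.50 mm²), so the edge portions inside another operand are dropped and the merged outline is re-measured after clipping — boundary = 75.00 mm. So its perimeter = 75.00 mm. Layer 21 is larger (105.22 vs 75.00 mm).

layer 21 (z = 5.88 mm)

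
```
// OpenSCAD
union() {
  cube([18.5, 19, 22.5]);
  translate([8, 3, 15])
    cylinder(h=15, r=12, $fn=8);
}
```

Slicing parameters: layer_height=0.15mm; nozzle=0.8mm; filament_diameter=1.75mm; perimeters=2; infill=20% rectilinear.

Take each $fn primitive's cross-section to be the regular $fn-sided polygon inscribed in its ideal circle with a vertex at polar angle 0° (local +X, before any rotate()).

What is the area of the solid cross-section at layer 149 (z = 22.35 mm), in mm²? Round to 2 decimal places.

At z = 22.35 mm: the cube is present — its section is the full 18.5×19 rectangle (area 351.50 mm²); the r=12 cylinder at (8, 3) gives a regular 8-gon of circumradius 12 (constant along its height) (area = (8/2)·12.000²·sin(360°/8) = 407.29 mm²); Merging all regions: the regions partially overlap — summed areas 758.79 mm² minus the doubly-counted overlap 237.35 mm² gives 521.44 mm² — area = 521.44 mm². Overall, the cross-section is a single solid region. Net area = 521.44 mm².

521.44 mm²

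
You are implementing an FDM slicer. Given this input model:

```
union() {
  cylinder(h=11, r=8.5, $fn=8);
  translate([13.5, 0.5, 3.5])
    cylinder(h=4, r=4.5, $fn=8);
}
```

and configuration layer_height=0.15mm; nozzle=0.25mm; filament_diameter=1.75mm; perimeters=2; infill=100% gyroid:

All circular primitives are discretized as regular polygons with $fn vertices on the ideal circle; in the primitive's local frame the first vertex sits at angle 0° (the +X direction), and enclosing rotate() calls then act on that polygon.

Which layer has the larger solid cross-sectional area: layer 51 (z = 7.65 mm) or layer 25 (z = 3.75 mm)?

Layer 51 (z = 7.65): the r=8.5 cylinder gives a regular 8-gon of circumradius 8.5 (constant along its height) (area = (8/2)·8.500²·sin(360°/8) = 204.35 mm²); the cylinder at (13.5, 0.5) does not reach this height (z outside [3.5, 7.5]); Combining (union): only the r=8.5 cylinder is present, so the union is just that shape — area = 204.35 mm². So its area = 204.35 mm². Layer 25 (z = 3.75): the r=8.5 cylinder contributes a regular 8-gon of circumradius 8.5 (area = (8/2)·8.500²·sin(360°/8) = 204.35 mm²); the r=4.5 cylinder at (13.5, 0.5) contributes a regular 8-gon of circumradius 4.5 (area = (8/2)·4.500²·sin(360°/8) = 57.28 mm²); Combining (union): the 2 present regions are separate (no shared area or edge), so areas and boundary lengths simply add and each stays a separate island — area = 261.63 mm². So its area = 261.63 mm². Layer 25 is larger (261.63 vs 204.35 mm²).

layer 25 (z = 3.75 mm)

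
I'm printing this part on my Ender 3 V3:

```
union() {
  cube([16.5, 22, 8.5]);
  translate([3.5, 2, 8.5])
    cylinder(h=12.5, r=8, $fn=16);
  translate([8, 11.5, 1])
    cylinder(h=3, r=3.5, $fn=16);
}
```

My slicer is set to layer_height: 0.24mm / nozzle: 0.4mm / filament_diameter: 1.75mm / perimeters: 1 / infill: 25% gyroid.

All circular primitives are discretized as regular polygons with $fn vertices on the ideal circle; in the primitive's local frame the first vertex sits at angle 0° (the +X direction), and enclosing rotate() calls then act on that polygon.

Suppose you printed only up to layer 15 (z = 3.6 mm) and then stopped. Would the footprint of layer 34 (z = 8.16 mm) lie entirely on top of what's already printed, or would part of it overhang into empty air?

Compare the two slices. At z = 3.6: the 16.5×22 cube contributes its full rectangle (area 363.00 mm²); the cylinder at (3.5, 2) is not intersected at this z (z outside [8.5, 21]); the r=3.5 cylinder at (8, 11.5) gives a regular 16-gon of circumradius 3.5 (constant along its height) (area = (16/2)·3.500²·sin(360°/16) = 37.50 mm²); Combining (union): the r=3.5 cylinder at (8, 11.5) lies entirely inside the 16.5×22 cube, so the union is just the 16.5×22 cube — area = 363.00 mm². At z = 8.16: the 16.5×22 cube contributes its full rectangle (area 363.00 mm²); the cylinder at (3.5, 2) is not intersected at this z (z outside [8.5, 21]); the cylinder at (8, 11.5) is not intersected at this z (z outside [1, 4]); Taking the union: only the 16.5×22 cube is present, so the union is just that shape — area = 363.00 mm². Checking containment: the cross-section at z = 8.16 is a subset of the cross-section at z = 3.6.

entirely on top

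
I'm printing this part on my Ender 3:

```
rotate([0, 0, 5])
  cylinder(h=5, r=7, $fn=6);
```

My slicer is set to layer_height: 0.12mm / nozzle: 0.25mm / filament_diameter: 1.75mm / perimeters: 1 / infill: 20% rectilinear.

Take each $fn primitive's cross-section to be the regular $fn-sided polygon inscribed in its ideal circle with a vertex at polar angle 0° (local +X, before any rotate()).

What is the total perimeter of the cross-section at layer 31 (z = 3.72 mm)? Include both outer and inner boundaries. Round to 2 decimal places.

42.00 mm

At z = 3.72 mm: the r=7 cylinder contributes a regular 6-gon of circumradius 7 (perimeter = 2·6·7.000·sin(180°/6) = 42.00 mm); (rotated 5° about Z; rotation is an isometry so areas/perimeters/island counts are preserved). Overall, the cross-section is a single solid region. Total boundary length (outer) = 42.00 mm.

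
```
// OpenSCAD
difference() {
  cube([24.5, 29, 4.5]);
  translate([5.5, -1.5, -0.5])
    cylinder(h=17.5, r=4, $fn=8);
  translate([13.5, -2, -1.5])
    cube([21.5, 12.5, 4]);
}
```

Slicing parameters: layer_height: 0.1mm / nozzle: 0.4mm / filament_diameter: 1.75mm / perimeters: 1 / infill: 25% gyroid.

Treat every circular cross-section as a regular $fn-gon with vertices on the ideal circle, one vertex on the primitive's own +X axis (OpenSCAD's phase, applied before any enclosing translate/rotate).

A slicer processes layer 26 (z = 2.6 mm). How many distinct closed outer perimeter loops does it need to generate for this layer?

1

At z = 2.6 mm: the 24.5×29 cube contributes its full rectangle; the cylinder at (5.5, -1.5): section is a regular 8-gon, circumradius r=4; the cube at (13.5, -2) is not intersected at this z (z outside [-1.5, 2.5]); After the difference (first − rest): starting from the 24.5×29 cube, the r=4 cylinder at (5.5, -1.5) partially overlaps it — only the 11.56 mm² overlap (of its 45.25 mm²) is removed, clipping the outline — 1 connected region. The result has 1 disconnected region.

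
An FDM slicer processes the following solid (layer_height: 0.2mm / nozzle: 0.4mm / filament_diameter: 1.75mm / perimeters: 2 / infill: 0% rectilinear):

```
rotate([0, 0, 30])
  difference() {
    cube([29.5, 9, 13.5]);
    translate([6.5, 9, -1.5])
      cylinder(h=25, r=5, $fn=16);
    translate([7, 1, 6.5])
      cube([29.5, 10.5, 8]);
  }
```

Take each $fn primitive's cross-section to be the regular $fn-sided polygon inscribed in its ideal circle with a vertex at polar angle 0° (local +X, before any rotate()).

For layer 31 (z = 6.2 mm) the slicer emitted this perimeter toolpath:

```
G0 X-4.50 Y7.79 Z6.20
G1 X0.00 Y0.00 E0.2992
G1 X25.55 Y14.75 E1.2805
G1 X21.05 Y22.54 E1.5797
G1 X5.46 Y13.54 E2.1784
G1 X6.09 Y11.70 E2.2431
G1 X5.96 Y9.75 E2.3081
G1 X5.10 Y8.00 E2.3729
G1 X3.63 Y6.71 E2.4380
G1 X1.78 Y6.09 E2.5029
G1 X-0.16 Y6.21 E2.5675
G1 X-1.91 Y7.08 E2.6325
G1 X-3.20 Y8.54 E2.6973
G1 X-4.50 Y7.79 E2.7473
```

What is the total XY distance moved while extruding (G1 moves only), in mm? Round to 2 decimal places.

Sum the Euclidean lengths of each G1 segment: total = 82.60 mm.

82.60 mm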